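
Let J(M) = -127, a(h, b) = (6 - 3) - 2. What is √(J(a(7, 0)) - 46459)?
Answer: I*√46586 ≈ 215.84*I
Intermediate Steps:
a(h, b) = 1 (a(h, b) = 3 - 2 = 1)
√(J(a(7, 0)) - 46459) = √(-127 - 46459) = √(-46586) = I*√46586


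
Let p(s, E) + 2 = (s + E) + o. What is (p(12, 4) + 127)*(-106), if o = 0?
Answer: -14946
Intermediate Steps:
p(s, E) = -2 + E + s (p(s, E) = -2 + ((s + E) + 0) = -2 + ((E + s) + 0) = -2 + (E + s) = -2 + E + s)
(p(12, 4) + 127)*(-106) = ((-2 + 4 + 12) + 127)*(-106) = (14 + 127)*(-106) = 141*(-106) = -14946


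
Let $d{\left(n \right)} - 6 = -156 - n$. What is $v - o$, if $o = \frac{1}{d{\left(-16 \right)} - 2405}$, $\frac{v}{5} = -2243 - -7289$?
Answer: $\frac{64058971}{2539} \approx 25230.0$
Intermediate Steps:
$d{\left(n \right)} = -150 - n$ ($d{\left(n \right)} = 6 - \left(156 + n\right) = -150 - n$)
$v = 25230$ ($v = 5 \left(-2243 - -7289\right) = 5 \left(-2243 + 7289\right) = 5 \cdot 5046 = 25230$)
$o = - \frac{1}{2539}$ ($o = \frac{1}{\left(-150 - -16\right) - 2405} = \frac{1}{\left(-150 + 16\right) - 2405} = \frac{1}{-134 - 2405} = \frac{1}{-2539} = - \frac{1}{2539} \approx -0.00039386$)
$v - o = 25230 - - \frac{1}{2539} = 25230 + \frac{1}{2539} = \frac{64058971}{2539}$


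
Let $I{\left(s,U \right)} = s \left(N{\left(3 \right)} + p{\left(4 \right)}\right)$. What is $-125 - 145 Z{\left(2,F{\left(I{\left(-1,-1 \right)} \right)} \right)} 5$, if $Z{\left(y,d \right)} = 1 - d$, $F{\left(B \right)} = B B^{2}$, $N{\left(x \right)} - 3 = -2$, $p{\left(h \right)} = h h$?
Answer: $-3562775$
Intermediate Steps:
$p{\left(h \right)} = h^{2}$
$N{\left(x \right)} = 1$ ($N{\left(x \right)} = 3 - 2 = 1$)
$I{\left(s,U \right)} = 17 s$ ($I{\left(s,U \right)} = s \left(1 + 4^{2}\right) = s \left(1 + 16\right) = s 17 = 17 s$)
$F{\left(B \right)} = B^{3}$
$-125 - 145 Z{\left(2,F{\left(I{\left(-1,-1 \right)} \right)} \right)} 5 = -125 - 145 \left(1 - \left(17 \left(-1\right)\right)^{3}\right) 5 = -125 - 145 \left(1 - \left(-17\right)^{3}\right) 5 = -125 - 145 \left(1 - -4913\right) 5 = -125 - 145 \left(1 + 4913\right) 5 = -125 - 145 \cdot 4914 \cdot 5 = -125 - 3562650 = -3562775$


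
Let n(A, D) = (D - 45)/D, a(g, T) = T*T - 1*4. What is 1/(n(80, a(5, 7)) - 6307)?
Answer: -1/6307 ≈ -0.00015855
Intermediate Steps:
a(g, T) = -4 + T² (a(g, T) = T² - 4 = -4 + T²)
n(A, D) = (-45 + D)/D
1/(n(80, a(5, 7)) - 6307) = 1/((-45 + (-4 + 7²))/(-4 + 7²) - 6307) = 1/((-45 + (-4 + 49))/(-4 + 49) - 6307) = 1/((-45 + 45)/45 - 6307) = 1/((1/45)*0 - 6307) = 1/(0 - 6307) = 1/(-6307) = -1/6307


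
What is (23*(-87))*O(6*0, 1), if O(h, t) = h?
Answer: 0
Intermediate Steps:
(23*(-87))*O(6*0, 1) = (23*(-87))*(6*0) = -2001*0 = 0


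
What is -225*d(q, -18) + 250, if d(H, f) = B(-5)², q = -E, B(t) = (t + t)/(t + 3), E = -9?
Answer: -5375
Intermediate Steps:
B(t) = 2*t/(3 + t) (B(t) = (2*t)/(3 + t) = 2*t/(3 + t))
q = 9 (q = -1*(-9) = 9)
d(H, f) = 25 (d(H, f) = (2*(-5)/(3 - 5))² = (2*(-5)/(-2))² = (2*(-5)*(-½))² = 5² = 25)
-225*d(q, -18) + 250 = -225*25 + 250 = -5625 + 250 = -5375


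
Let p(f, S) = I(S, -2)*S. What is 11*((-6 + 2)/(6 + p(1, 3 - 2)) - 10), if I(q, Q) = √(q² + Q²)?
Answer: -3674/31 + 44*√5/31 ≈ -115.34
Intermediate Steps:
I(q, Q) = √(Q² + q²)
p(f, S) = S*√(4 + S²) (p(f, S) = √((-2)² + S²)*S = √(4 + S²)*S = S*√(4 + S²))
11*((-6 + 2)/(6 + p(1, 3 - 2)) - 10) = 11*((-6 + 2)/(6 + (3 - 2)*√(4 + (3 - 2)²)) - 10) = 11*(-4/(6 + 1*√(4 + 1²)) - 10) = 11*(-4/(6 + 1*√(4 + 1)) - 10) = 11*(-4/(6 + 1*√5) - 10) = 11*(-4/(6 + √5) - 10) = 11*(-10 - 4/(6 + √5)) = -110 - 44/(6 + √5)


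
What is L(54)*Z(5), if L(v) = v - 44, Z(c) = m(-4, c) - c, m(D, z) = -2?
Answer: -70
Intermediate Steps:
Z(c) = -2 - c
L(v) = -44 + v
L(54)*Z(5) = (-44 + 54)*(-2 - 1*5) = 10*(-2 - 5) = 10*(-7) = -70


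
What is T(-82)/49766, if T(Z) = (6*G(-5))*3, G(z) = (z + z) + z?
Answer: -135/24883 ≈ -0.0054254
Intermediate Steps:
G(z) = 3*z (G(z) = 2*z + z = 3*z)
T(Z) = -270 (T(Z) = (6*(3*(-5)))*3 = (6*(-15))*3 = -90*3 = -270)
T(-82)/49766 = -270/49766 = -270*1/49766 = -135/24883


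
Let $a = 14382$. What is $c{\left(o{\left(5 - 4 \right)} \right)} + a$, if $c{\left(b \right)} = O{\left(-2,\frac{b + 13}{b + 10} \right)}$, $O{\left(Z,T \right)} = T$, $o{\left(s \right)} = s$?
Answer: $\frac{158216}{11} \approx 14383.0$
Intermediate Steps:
$c{\left(b \right)} = \frac{13 + b}{10 + b}$ ($c{\left(b \right)} = \frac{b + 13}{b + 10} = \frac{13 + b}{10 + b}$)
$c{\left(o{\left(5 - 4 \right)} \right)} + a = \frac{13 + \left(5 - 4\right)}{10 + \left(5 - 4\right)} + 14382 = \frac{13 + 1}{10 + 1} + 14382 = \frac{1}{11} \cdot 14 + 14382 = \frac{14}{11} + 14382 = \frac{158216}{11}$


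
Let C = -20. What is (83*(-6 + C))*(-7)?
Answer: 15106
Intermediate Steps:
(83*(-6 + C))*(-7) = (83*(-6 - 20))*(-7) = (83*(-26))*(-7) = -2158*(-7) = 15106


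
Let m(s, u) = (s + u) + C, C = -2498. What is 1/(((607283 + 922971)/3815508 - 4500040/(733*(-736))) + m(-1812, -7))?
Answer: -64325649372/277131469204853 ≈ -0.00023211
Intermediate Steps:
m(s, u) = -2498 + s + u (m(s, u) = (s + u) - 2498 = -2498 + s + u)
1/(((607283 + 922971)/3815508 - 4500040/(733*(-736))) + m(-1812, -7)) = 1/(((607283 + 922971)/3815508 - 4500040/(733*(-736))) + (-2498 - 1812 - 7)) = 1/((1530254*(1/3815508) - 4500040/(-539488)) - 4317) = 1/((765127/1907754 - 4500040*(-1/539488)) - 4317) = 1/((765127/1907754 + 562505/67436) - 4317) = 1/(562359134071/64325649372 - 4317) = 1/(-277131469204853/64325649372) = -64325649372/277131469204853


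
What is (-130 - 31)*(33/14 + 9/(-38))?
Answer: -6486/19 ≈ -341.37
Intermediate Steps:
(-130 - 31)*(33/14 + 9/(-38)) = -161*(33*(1/14) + 9*(-1/38)) = -161*(33/14 - 9/38) = -161*282/133 = -6486/19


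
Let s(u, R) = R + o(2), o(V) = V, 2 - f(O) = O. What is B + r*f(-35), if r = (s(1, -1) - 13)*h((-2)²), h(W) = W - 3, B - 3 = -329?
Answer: -770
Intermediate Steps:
B = -326 (B = 3 - 329 = -326)
f(O) = 2 - O
s(u, R) = 2 + R (s(u, R) = R + 2 = 2 + R)
h(W) = -3 + W
r = -12 (r = ((2 - 1) - 13)*(-3 + (-2)²) = (1 - 13)*(-3 + 4) = -12*1 = -12)
B + r*f(-35) = -326 - 12*(2 - 1*(-35)) = -326 - 12*(2 + 35) = -326 - 12*37 = -326 - 444 = -770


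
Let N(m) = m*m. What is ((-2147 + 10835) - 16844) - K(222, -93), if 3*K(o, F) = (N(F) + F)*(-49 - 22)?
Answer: 194336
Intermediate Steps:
N(m) = m²
K(o, F) = -71*F/3 - 71*F²/3 (K(o, F) = ((F² + F)*(-49 - 22))/3 = ((F + F²)*(-71))/3 = (-71*F - 71*F²)/3 = -71*F/3 - 71*F²/3)
((-2147 + 10835) - 16844) - K(222, -93) = ((-2147 + 10835) - 16844) - 71*(-93)*(-1 - 1*(-93))/3 = (8688 - 16844) - 71*(-93)*(-1 + 93)/3 = -8156 - 71*(-93)*92/3 = -8156 - 1*(-202492) = -8156 + 202492 = 194336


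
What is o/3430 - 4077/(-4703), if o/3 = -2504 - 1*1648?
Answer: -22298229/8065645 ≈ -2.7646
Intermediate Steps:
o = -12456 (o = 3*(-2504 - 1*1648) = 3*(-2504 - 1648) = 3*(-4152) = -12456)
o/3430 - 4077/(-4703) = -12456/3430 - 4077/(-4703) = -12456*1/3430 - 4077*(-1/4703) = -6228/1715 + 4077/4703 = -22298229/8065645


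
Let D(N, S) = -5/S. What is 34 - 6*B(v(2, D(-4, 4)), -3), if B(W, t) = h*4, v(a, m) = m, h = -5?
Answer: 154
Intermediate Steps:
B(W, t) = -20 (B(W, t) = -5*4 = -20)
34 - 6*B(v(2, D(-4, 4)), -3) = 34 - 6*(-20) = 34 + 120 = 154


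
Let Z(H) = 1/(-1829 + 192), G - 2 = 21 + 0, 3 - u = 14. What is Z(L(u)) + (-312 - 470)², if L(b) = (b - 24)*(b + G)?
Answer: 1001064787/1637 ≈ 6.1152e+5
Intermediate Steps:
u = -11 (u = 3 - 1*14 = 3 - 14 = -11)
G = 23 (G = 2 + (21 + 0) = 2 + 21 = 23)
L(b) = (-24 + b)*(23 + b) (L(b) = (b - 24)*(b + 23) = (-24 + b)*(23 + b))
Z(H) = -1/1637 (Z(H) = 1/(-1637) = -1/1637)
Z(L(u)) + (-312 - 470)² = -1/1637 + (-312 - 470)² = -1/1637 + (-782)² = -1/1637 + 611524 = 1001064787/1637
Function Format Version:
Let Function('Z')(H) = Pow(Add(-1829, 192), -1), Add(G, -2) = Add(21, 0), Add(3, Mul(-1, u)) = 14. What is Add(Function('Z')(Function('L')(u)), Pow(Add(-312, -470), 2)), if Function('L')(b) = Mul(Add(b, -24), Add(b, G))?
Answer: Rational(1001064787, 1637) ≈ 6.1152e+5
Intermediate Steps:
u = -11 (u = Add(3, Mul(-1, 14)) = Add(3, -14) = -11)
G = 23 (G = Add(2, Add(21, 0)) = Add(2, 21) = 23)
Function('L')(b) = Mul(Add(-24, b), Add(23, b)) (Function('L')(b) = Mul(Add(b, -24), Add(b, 23)) = Mul(Add(-24, b), Add(23, b)))
Function('Z')(H) = Rational(-1, 1637) (Function('Z')(H) = Pow(-1637, -1) = Rational(-1, 1637))
Add(Function('Z')(Function('L')(u)), Pow(Add(-312, -470), 2)) = Add(Rational(-1, 1637), Pow(Add(-312, -470), 2)) = Add(Rational(-1, 1637), Pow(-782, 2)) = Add(Rational(-1, 1637), 611524) = Rational(1001064787, 1637)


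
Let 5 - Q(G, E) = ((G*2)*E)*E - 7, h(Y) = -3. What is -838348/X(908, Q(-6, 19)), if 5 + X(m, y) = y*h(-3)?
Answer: 838348/13037 ≈ 64.305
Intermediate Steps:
Q(G, E) = 12 - 2*G*E**2 (Q(G, E) = 5 - (((G*2)*E)*E - 7) = 5 - (((2*G)*E)*E - 7) = 5 - ((2*E*G)*E - 7) = 5 - (2*G*E**2 - 7) = 5 - (-7 + 2*G*E**2) = 5 + (7 - 2*G*E**2) = 12 - 2*G*E**2)
X(m, y) = -5 - 3*y (X(m, y) = -5 + y*(-3) = -5 - 3*y)
-838348/X(908, Q(-6, 19)) = -838348/(-5 - 3*(12 - 2*(-6)*19**2)) = -838348/(-5 - 3*(12 - 2*(-6)*361)) = -838348/(-5 - 3*(12 + 4332)) = -838348/(-5 - 3*4344) = -838348/(-5 - 13032) = -838348/(-13037) = -838348*(-1/13037) = 838348/13037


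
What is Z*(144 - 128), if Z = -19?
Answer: -304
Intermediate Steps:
Z*(144 - 128) = -19*(144 - 128) = -19*16 = -304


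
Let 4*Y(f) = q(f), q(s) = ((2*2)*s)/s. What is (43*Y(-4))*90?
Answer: 3870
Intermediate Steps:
q(s) = 4 (q(s) = (4*s)/s = 4)
Y(f) = 1 (Y(f) = (1/4)*4 = 1)
(43*Y(-4))*90 = (43*1)*90 = 43*90 = 3870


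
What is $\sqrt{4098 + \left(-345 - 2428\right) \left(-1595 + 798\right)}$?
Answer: $11 \sqrt{18299} \approx 1488.0$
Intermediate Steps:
$\sqrt{4098 + \left(-345 - 2428\right) \left(-1595 + 798\right)} = \sqrt{4098 - -2210081} = \sqrt{4098 + 2210081} = \sqrt{2214179} = 11 \sqrt{18299}$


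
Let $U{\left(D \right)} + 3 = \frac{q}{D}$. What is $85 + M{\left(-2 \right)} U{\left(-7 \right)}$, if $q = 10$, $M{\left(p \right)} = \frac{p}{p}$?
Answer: $\frac{564}{7} \approx 80.571$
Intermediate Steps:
$M{\left(p \right)} = 1$
$U{\left(D \right)} = -3 + \frac{10}{D}$
$85 + M{\left(-2 \right)} U{\left(-7 \right)} = 85 + 1 \left(-3 + \frac{10}{-7}\right) = 85 + 1 \left(-3 + 10 \left(- \frac{1}{7}\right)\right) = 85 + 1 \left(-3 - \frac{10}{7}\right) = 85 + 1 \left(- \frac{31}{7}\right) = 85 - \frac{31}{7} = \frac{564}{7}$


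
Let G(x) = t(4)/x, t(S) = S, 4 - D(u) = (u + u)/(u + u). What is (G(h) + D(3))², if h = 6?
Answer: 121/9 ≈ 13.444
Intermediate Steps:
D(u) = 3 (D(u) = 4 - (u + u)/(u + u) = 4 - 2*u/(2*u) = 4 - 2*u*1/(2*u) = 4 - 1*1 = 4 - 1 = 3)
G(x) = 4/x
(G(h) + D(3))² = (4/6 + 3)² = (4*(⅙) + 3)² = (⅔ + 3)² = (11/3)² = 121/9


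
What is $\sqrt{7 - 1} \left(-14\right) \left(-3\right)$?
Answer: $42 \sqrt{6} \approx 102.88$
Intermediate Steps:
$\sqrt{7 - 1} \left(-14\right) \left(-3\right) = \sqrt{6} \left(-14\right) \left(-3\right) = - 14 \sqrt{6} \left(-3\right) = 42 \sqrt{6}$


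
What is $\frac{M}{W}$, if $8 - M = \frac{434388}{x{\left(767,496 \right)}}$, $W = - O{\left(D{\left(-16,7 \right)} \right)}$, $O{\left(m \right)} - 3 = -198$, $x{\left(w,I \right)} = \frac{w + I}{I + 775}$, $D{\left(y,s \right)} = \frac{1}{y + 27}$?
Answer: $- \frac{61344116}{27365} \approx -2241.7$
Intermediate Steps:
$D{\left(y,s \right)} = \frac{1}{27 + y}$
$x{\left(w,I \right)} = \frac{I + w}{775 + I}$
$O{\left(m \right)} = -195$ ($O{\left(m \right)} = 3 - 198 = -195$)
$W = 195$ ($W = \left(-1\right) \left(-195\right) = 195$)
$M = - \frac{184032348}{421}$ ($M = 8 - \frac{434388}{\frac{1}{775 + 496} \left(496 + 767\right)} = 8 - \frac{434388}{\frac{1}{1271} \cdot 1263} = 8 - \frac{434388}{\frac{1263}{1271}} = 8 - 434388 \cdot \frac{1271}{1263} = 8 - \frac{184035716}{421} = - \frac{184032348}{421} \approx -4.3713 \cdot 10^{5}$)
$\frac{M}{W} = - \frac{184032348}{421 \cdot 195} = \left(- \frac{184032348}{421}\right) \frac{1}{195} = - \frac{61344116}{27365}$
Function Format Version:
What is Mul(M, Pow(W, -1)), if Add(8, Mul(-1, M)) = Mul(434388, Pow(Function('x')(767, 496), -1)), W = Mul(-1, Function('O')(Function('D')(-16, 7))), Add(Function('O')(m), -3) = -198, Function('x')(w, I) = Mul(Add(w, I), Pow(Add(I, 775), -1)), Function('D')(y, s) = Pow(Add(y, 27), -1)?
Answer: Rational(-61344116, 27365) ≈ -2241.7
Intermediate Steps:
Function('D')(y, s) = Pow(Add(27, y), -1)
Function('x')(w, I) = Mul(Pow(Add(775, I), -1), Add(I, w)) (Function('x')(w, I) = Mul(Add(I, w), Pow(Add(775, I), -1)) = Mul(Pow(Add(775, I), -1), Add(I, w)))
Function('O')(m) = -195 (Function('O')(m) = Add(3, -198) = -195)
W = 195 (W = Mul(-1, -195) = 195)
M = Rational(-184032348, 421) (M = Add(8, Mul(-1, Mul(434388, Pow(Mul(Pow(Add(775, 496), -1), Add(496, 767)), -1)))) = Add(8, Mul(-1, Mul(434388, Pow(Mul(Pow(1271, -1), 1263), -1)))) = Add(8, Mul(-1, Mul(434388, Pow(Mul(Rational(1, 1271), 1263), -1)))) = Add(8, Mul(-1, Mul(434388, Pow(Rational(1263, 1271), -1)))) = Add(8, Mul(-1, Mul(434388, Rational(1271, 1263)))) = Add(8, Mul(-1, Rational(184035716, 421))) = Add(8, Rational(-184035716, 421)) = Rational(-184032348, 421) ≈ -4.3713e+5)
Mul(M, Pow(W, -1)) = Mul(Rational(-184032348, 421), Pow(195, -1)) = Mul(Rational(-184032348, 421), Rational(1, 195)) = Rational(-61344116, 27365)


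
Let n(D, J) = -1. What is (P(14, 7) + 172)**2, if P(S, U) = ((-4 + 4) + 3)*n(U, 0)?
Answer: 28561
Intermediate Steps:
P(S, U) = -3 (P(S, U) = ((-4 + 4) + 3)*(-1) = (0 + 3)*(-1) = 3*(-1) = -3)
(P(14, 7) + 172)**2 = (-3 + 172)**2 = 169**2 = 28561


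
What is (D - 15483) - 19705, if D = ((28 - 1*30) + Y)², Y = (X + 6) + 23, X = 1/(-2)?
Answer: -137943/4 ≈ -34486.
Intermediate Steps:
X = -½ ≈ -0.50000
Y = 57/2 (Y = (-½ + 6) + 23 = 11/2 + 23 = 57/2 ≈ 28.500)
D = 2809/4 (D = ((28 - 1*30) + 57/2)² = ((28 - 30) + 57/2)² = (-2 + 57/2)² = (53/2)² = 2809/4 ≈ 702.25)
(D - 15483) - 19705 = (2809/4 - 15483) - 19705 = -59123/4 - 19705 = -137943/4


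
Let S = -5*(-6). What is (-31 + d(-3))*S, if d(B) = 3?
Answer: -840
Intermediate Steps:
S = 30
(-31 + d(-3))*S = (-31 + 3)*30 = -28*30 = -840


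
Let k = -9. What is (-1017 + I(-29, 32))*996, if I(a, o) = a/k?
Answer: -3029168/3 ≈ -1.0097e+6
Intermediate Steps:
I(a, o) = -a/9 (I(a, o) = a/(-9) = a*(-⅑) = -a/9)
(-1017 + I(-29, 32))*996 = (-1017 - ⅑*(-29))*996 = (-1017 + 29/9)*996 = -9124/9*996 = -3029168/3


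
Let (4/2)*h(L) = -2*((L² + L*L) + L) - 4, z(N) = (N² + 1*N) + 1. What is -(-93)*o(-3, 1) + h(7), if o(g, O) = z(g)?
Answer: 544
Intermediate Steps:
z(N) = 1 + N + N² (z(N) = (N² + N) + 1 = (N + N²) + 1 = 1 + N + N²)
o(g, O) = 1 + g + g²
h(L) = -2 - L - 2*L² (h(L) = (-2*((L² + L*L) + L) - 4)/2 = (-2*((L² + L²) + L) - 4)/2 = (-2*(2*L² + L) - 4)/2 = (-2*(L + 2*L²) - 4)/2 = ((-4*L² - 2*L) - 4)/2 = (-4 - 4*L² - 2*L)/2 = -2 - L - 2*L²)
-(-93)*o(-3, 1) + h(7) = -(-93)*(1 - 3 + (-3)²) + (-2 - 1*7 - 2*7²) = -(-93)*(1 - 3 + 9) + (-2 - 7 - 2*49) = -(-93)*7 + (-2 - 7 - 98) = -93*(-7) - 107 = 651 - 107 = 544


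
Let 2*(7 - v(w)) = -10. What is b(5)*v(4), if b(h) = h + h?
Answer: 120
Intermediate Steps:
b(h) = 2*h
v(w) = 12 (v(w) = 7 - ½*(-10) = 7 + 5 = 12)
b(5)*v(4) = (2*5)*12 = 10*12 = 120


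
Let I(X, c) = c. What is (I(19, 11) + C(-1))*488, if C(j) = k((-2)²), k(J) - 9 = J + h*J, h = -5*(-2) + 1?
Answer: 33184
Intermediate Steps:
h = 11 (h = 10 + 1 = 11)
k(J) = 9 + 12*J (k(J) = 9 + (J + 11*J) = 9 + 12*J)
C(j) = 57 (C(j) = 9 + 12*(-2)² = 9 + 12*4 = 9 + 48 = 57)
(I(19, 11) + C(-1))*488 = (11 + 57)*488 = 68*488 = 33184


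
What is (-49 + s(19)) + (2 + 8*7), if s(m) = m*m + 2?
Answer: 372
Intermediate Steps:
s(m) = 2 + m² (s(m) = m² + 2 = 2 + m²)
(-49 + s(19)) + (2 + 8*7) = (-49 + (2 + 19²)) + (2 + 8*7) = (-49 + (2 + 361)) + (2 + 56) = (-49 + 363) + 58 = 314 + 58 = 372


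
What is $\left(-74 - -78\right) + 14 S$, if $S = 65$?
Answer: $914$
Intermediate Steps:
$\left(-74 - -78\right) + 14 S = \left(-74 - -78\right) + 14 \cdot 65 = \left(-74 + 78\right) + 910 = 4 + 910 = 914$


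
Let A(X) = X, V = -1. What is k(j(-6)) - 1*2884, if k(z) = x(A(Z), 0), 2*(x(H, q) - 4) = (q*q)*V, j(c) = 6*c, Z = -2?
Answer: -2880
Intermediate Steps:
x(H, q) = 4 - q**2/2 (x(H, q) = 4 + ((q*q)*(-1))/2 = 4 + (q**2*(-1))/2 = 4 + (-q**2)/2 = 4 - q**2/2)
k(z) = 4 (k(z) = 4 - 1/2*0**2 = 4 - 1/2*0 = 4 + 0 = 4)
k(j(-6)) - 1*2884 = 4 - 1*2884 = 4 - 2884 = -2880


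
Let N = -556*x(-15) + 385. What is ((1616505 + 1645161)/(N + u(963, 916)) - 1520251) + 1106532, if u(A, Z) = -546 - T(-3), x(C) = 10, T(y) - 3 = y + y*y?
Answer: -395645256/955 ≈ -4.1429e+5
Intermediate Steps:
T(y) = 3 + y + y**2 (T(y) = 3 + (y + y*y) = 3 + (y + y**2) = 3 + y + y**2)
N = -5175 (N = -556*10 + 385 = -5560 + 385 = -5175)
u(A, Z) = -555 (u(A, Z) = -546 - (3 - 3 + (-3)**2) = -546 - (3 - 3 + 9) = -546 - 1*9 = -546 - 9 = -555)
((1616505 + 1645161)/(N + u(963, 916)) - 1520251) + 1106532 = ((1616505 + 1645161)/(-5175 - 555) - 1520251) + 1106532 = (3261666/(-5730) - 1520251) + 1106532 = (3261666*(-1/5730) - 1520251) + 1106532 = (-543611/955 - 1520251) + 1106532 = -1452383316/955 + 1106532 = -395645256/955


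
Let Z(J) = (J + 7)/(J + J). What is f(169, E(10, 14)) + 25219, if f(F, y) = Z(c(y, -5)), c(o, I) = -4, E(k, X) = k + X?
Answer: 201749/8 ≈ 25219.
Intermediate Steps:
E(k, X) = X + k
Z(J) = (7 + J)/(2*J) (Z(J) = (7 + J)/((2*J)) = (7 + J)*(1/(2*J)) = (7 + J)/(2*J))
f(F, y) = -3/8 (f(F, y) = (1/2)*(7 - 4)/(-4) = (1/2)*(-1/4)*3 = -3/8)
f(169, E(10, 14)) + 25219 = -3/8 + 25219 = 201749/8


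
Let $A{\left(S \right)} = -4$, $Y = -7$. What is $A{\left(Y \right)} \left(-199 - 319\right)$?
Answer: $2072$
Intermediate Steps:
$A{\left(Y \right)} \left(-199 - 319\right) = - 4 \left(-199 - 319\right) = \left(-4\right) \left(-518\right) = 2072$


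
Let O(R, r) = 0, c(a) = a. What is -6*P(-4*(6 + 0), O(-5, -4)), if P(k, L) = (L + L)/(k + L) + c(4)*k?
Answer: 576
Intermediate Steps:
P(k, L) = 4*k + 2*L/(L + k) (P(k, L) = (L + L)/(k + L) + 4*k = (2*L)/(L + k) + 4*k = 2*L/(L + k) + 4*k = 4*k + 2*L/(L + k))
-6*P(-4*(6 + 0), O(-5, -4)) = -12*(0 + 2*(-4*(6 + 0))**2 + 2*0*(-4*(6 + 0)))/(0 - 4*(6 + 0)) = -12*(0 + 2*(-4*6)**2 + 2*0*(-4*6))/(0 - 4*6) = -12*(0 + 2*(-24)**2 + 2*0*(-24))/(0 - 24) = -12*(0 + 2*576 + 0)/(-24) = -12*(-1)*(0 + 1152 + 0)/24 = -12*(-1)*1152/24 = -6*(-96) = 576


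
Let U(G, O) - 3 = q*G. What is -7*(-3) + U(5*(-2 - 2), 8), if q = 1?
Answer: 4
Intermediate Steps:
U(G, O) = 3 + G (U(G, O) = 3 + 1*G = 3 + G)
-7*(-3) + U(5*(-2 - 2), 8) = -7*(-3) + (3 + 5*(-2 - 2)) = 21 + (3 + 5*(-4)) = 21 + (3 - 20) = 21 - 17 = 4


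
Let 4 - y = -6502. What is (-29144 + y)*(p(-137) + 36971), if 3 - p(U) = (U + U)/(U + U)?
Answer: -836994774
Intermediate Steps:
p(U) = 2 (p(U) = 3 - (U + U)/(U + U) = 3 - 2*U/(2*U) = 3 - 2*U*1/(2*U) = 3 - 1*1 = 3 - 1 = 2)
y = 6506 (y = 4 - 1*(-6502) = 4 + 6502 = 6506)
(-29144 + y)*(p(-137) + 36971) = (-29144 + 6506)*(2 + 36971) = -22638*36973 = -836994774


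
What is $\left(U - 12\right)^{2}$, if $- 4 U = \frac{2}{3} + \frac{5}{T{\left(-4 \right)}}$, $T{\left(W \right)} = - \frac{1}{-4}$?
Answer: $\frac{10609}{36} \approx 294.69$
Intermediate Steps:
$T{\left(W \right)} = \frac{1}{4}$ ($T{\left(W \right)} = \left(-1\right) \left(- \frac{1}{4}\right) = \frac{1}{4}$)
$U = - \frac{31}{6}$ ($U = - \frac{\frac{2}{3} + 5 \frac{1}{\frac{1}{4}}}{4} = - \frac{2 \cdot \frac{1}{3} + 5 \cdot 4}{4} = - \frac{\frac{2}{3} + 20}{4} = \left(- \frac{1}{4}\right) \frac{62}{3} = - \frac{31}{6} \approx -5.1667$)
$\left(U - 12\right)^{2} = \left(- \frac{31}{6} - 12\right)^{2} = \left(- \frac{103}{6}\right)^{2} = \frac{10609}{36}$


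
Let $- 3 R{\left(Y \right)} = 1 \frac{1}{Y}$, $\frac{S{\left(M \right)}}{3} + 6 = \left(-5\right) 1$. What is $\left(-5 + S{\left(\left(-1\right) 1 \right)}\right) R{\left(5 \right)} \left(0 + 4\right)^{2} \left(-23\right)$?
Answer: $- \frac{13984}{15} \approx -932.27$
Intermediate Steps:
$S{\left(M \right)} = -33$ ($S{\left(M \right)} = -18 + 3 \left(\left(-5\right) 1\right) = -18 + 3 \left(-5\right) = -18 - 15 = -33$)
$R{\left(Y \right)} = - \frac{1}{3 Y}$ ($R{\left(Y \right)} = - \frac{1 \frac{1}{Y}}{3} = - \frac{1}{3 Y}$)
$\left(-5 + S{\left(\left(-1\right) 1 \right)}\right) R{\left(5 \right)} \left(0 + 4\right)^{2} \left(-23\right) = \left(-5 - 33\right) \left(- \frac{1}{3 \cdot 5}\right) \left(0 + 4\right)^{2} \left(-23\right) = - 38 \left(\left(- \frac{1}{3}\right) \frac{1}{5}\right) 4^{2} \left(-23\right) = \left(-38\right) \left(- \frac{1}{15}\right) 16 \left(-23\right) = \frac{38}{15} \cdot 16 \left(-23\right) = \frac{608}{15} \left(-23\right) = - \frac{13984}{15}$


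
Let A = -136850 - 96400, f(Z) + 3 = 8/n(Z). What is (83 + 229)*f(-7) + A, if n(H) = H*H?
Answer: -11472618/49 ≈ -2.3414e+5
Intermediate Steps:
n(H) = H²
f(Z) = -3 + 8/Z² (f(Z) = -3 + 8/(Z²) = -3 + 8/Z²)
A = -233250
(83 + 229)*f(-7) + A = (83 + 229)*(-3 + 8/(-7)²) - 233250 = 312*(-3 + 8*(1/49)) - 233250 = 312*(-3 + 8/49) - 233250 = 312*(-139/49) - 233250 = -43368/49 - 233250 = -11472618/49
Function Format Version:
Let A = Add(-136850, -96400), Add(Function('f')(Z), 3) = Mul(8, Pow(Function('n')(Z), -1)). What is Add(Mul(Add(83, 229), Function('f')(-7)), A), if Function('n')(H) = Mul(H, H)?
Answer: Rational(-11472618, 49) ≈ -2.3414e+5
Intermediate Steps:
Function('n')(H) = Pow(H, 2)
Function('f')(Z) = Add(-3, Mul(8, Pow(Z, -2))) (Function('f')(Z) = Add(-3, Mul(8, Pow(Pow(Z, 2), -1))) = Add(-3, Mul(8, Pow(Z, -2))))
A = -233250
Add(Mul(Add(83, 229), Function('f')(-7)), A) = Add(Mul(Add(83, 229), Add(-3, Mul(8, Pow(-7, -2)))), -233250) = Add(Mul(312, Add(-3, Mul(8, Rational(1, 49)))), -233250) = Add(Mul(312, Add(-3, Rational(8, 49))), -233250) = Add(Mul(312, Rational(-139, 49)), -233250) = Add(Rational(-43368, 49), -233250) = Rational(-11472618, 49)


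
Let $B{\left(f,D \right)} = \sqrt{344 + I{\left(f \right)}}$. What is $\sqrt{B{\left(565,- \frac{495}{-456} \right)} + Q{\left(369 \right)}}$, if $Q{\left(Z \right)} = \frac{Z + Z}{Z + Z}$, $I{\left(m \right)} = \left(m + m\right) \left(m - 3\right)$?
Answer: $\sqrt{1 + 2 \sqrt{158851}} \approx 28.251$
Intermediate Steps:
$I{\left(m \right)} = 2 m \left(-3 + m\right)$
$B{\left(f,D \right)} = \sqrt{344 + 2 f \left(-3 + f\right)}$
$Q{\left(Z \right)} = 1$ ($Q{\left(Z \right)} = \frac{2 Z}{2 Z} = 2 Z \frac{1}{2 Z} = 1$)
$\sqrt{B{\left(565,- \frac{495}{-456} \right)} + Q{\left(369 \right)}} = \sqrt{\sqrt{2} \sqrt{172 + 565 \left(-3 + 565\right)} + 1} = \sqrt{\sqrt{2} \sqrt{172 + 565 \cdot 562} + 1} = \sqrt{\sqrt{2} \sqrt{172 + 317530} + 1} = \sqrt{\sqrt{2} \sqrt{317702} + 1} = \sqrt{2 \sqrt{158851} + 1} = \sqrt{1 + 2 \sqrt{158851}}$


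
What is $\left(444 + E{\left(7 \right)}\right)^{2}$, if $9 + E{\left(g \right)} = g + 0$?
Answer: $195364$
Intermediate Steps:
$E{\left(g \right)} = -9 + g$ ($E{\left(g \right)} = -9 + \left(g + 0\right) = -9 + g$)
$\left(444 + E{\left(7 \right)}\right)^{2} = \left(444 + \left(-9 + 7\right)\right)^{2} = \left(444 - 2\right)^{2} = 442^{2} = 195364$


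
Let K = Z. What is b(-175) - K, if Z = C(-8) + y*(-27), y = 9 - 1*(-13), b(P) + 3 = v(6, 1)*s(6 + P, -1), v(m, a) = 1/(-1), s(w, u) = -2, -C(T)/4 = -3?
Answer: 581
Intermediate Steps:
C(T) = 12 (C(T) = -4*(-3) = 12)
v(m, a) = -1
b(P) = -1 (b(P) = -3 - 1*(-2) = -3 + 2 = -1)
y = 22 (y = 9 + 13 = 22)
Z = -582 (Z = 12 + 22*(-27) = 12 - 594 = -582)
K = -582
b(-175) - K = -1 - 1*(-582) = -1 + 582 = 581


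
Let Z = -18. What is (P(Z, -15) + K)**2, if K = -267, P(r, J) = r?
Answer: 81225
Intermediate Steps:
(P(Z, -15) + K)**2 = (-18 - 267)**2 = (-285)**2 = 81225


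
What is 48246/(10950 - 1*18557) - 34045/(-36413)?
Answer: -1497801283/276993691 ≈ -5.4073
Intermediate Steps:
48246/(10950 - 1*18557) - 34045/(-36413) = 48246/(10950 - 18557) - 34045*(-1/36413) = 48246/(-7607) + 34045/36413 = 48246*(-1/7607) + 34045/36413 = -48246/7607 + 34045/36413 = -1497801283/276993691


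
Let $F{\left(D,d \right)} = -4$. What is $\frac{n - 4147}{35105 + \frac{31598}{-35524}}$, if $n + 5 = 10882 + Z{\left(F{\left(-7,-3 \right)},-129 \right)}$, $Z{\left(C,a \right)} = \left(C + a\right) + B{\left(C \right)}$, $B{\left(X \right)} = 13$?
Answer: $\frac{117406820}{623519211} \approx 0.1883$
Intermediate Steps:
$Z{\left(C,a \right)} = 13 + C + a$ ($Z{\left(C,a \right)} = \left(C + a\right) + 13 = 13 + C + a$)
$n = 10757$ ($n = -5 + \left(10882 - 120\right) = -5 + 10762 = 10757$)
$\frac{n - 4147}{35105 + \frac{31598}{-35524}} = \frac{10757 - 4147}{35105 + \frac{31598}{-35524}} = \frac{6610}{35105 + 31598 \left(- \frac{1}{35524}\right)} = \frac{6610}{35105 - \frac{15799}{17762}} = \frac{6610}{\frac{623519211}{17762}} = 6610 \cdot \frac{17762}{623519211} = \frac{117406820}{623519211}$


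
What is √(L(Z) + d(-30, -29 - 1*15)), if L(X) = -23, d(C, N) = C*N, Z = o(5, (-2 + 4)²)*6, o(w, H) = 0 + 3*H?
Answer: √1297 ≈ 36.014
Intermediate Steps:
o(w, H) = 3*H
Z = 72 (Z = (3*(-2 + 4)²)*6 = (3*2²)*6 = (3*4)*6 = 12*6 = 72)
√(L(Z) + d(-30, -29 - 1*15)) = √(-23 - 30*(-29 - 1*15)) = √(-23 - 30*(-29 - 15)) = √(-23 - 30*(-44)) = √(-23 + 1320) = √1297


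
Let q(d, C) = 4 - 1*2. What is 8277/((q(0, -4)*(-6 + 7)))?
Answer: 8277/2 ≈ 4138.5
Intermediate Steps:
q(d, C) = 2 (q(d, C) = 4 - 2 = 2)
8277/((q(0, -4)*(-6 + 7))) = 8277/((2*(-6 + 7))) = 8277/((2*1)) = 8277/2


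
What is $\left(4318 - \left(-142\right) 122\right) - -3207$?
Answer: $24849$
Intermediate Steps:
$\left(4318 - \left(-142\right) 122\right) - -3207 = \left(4318 - -17324\right) + 3207 = \left(4318 + 17324\right) + 3207 = 21642 + 3207 = 24849$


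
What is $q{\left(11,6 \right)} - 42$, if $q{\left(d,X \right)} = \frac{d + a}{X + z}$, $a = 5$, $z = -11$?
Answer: $- \frac{226}{5} \approx -45.2$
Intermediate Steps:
$q{\left(d,X \right)} = \frac{5 + d}{-11 + X}$ ($q{\left(d,X \right)} = \frac{d + 5}{X - 11} = \frac{5 + d}{-11 + X}$)
$q{\left(11,6 \right)} - 42 = \frac{5 + 11}{-11 + 6} - 42 = \frac{1}{-5} \cdot 16 - 42 = \left(- \frac{1}{5}\right) 16 - 42 = - \frac{16}{5} - 42 = - \frac{226}{5}$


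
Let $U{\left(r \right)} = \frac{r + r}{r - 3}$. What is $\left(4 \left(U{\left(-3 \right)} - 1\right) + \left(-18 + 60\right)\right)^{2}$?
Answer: $1764$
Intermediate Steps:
$U{\left(r \right)} = \frac{2 r}{-3 + r}$
$\left(4 \left(U{\left(-3 \right)} - 1\right) + \left(-18 + 60\right)\right)^{2} = \left(4 \left(2 \left(-3\right) \frac{1}{-3 - 3} - 1\right) + \left(-18 + 60\right)\right)^{2} = \left(4 \left(2 \left(-3\right) \frac{1}{-6} - 1\right) + 42\right)^{2} = \left(4 \left(2 \left(-3\right) \left(- \frac{1}{6}\right) - 1\right) + 42\right)^{2} = \left(4 \left(1 - 1\right) + 42\right)^{2} = \left(4 \cdot 0 + 42\right)^{2} = \left(0 + 42\right)^{2} = 42^{2} = 1764$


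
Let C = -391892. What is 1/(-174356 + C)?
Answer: -1/566248 ≈ -1.7660e-6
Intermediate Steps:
1/(-174356 + C) = 1/(-174356 - 391892) = 1/(-566248) = -1/566248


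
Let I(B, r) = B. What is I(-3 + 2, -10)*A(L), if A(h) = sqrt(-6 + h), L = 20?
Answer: -sqrt(14) ≈ -3.7417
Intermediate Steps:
I(-3 + 2, -10)*A(L) = (-3 + 2)*sqrt(-6 + 20) = -sqrt(14)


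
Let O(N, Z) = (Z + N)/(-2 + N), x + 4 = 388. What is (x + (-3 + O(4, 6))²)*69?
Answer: 26772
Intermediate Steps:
x = 384 (x = -4 + 388 = 384)
O(N, Z) = (N + Z)/(-2 + N)
(x + (-3 + O(4, 6))²)*69 = (384 + (-3 + (4 + 6)/(-2 + 4))²)*69 = (384 + (-3 + 10/2)²)*69 = (384 + (-3 + (½)*10)²)*69 = (384 + (-3 + 5)²)*69 = (384 + 2²)*69 = (384 + 4)*69 = 388*69 = 26772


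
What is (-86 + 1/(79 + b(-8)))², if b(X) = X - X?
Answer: 46144849/6241 ≈ 7393.8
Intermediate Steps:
b(X) = 0
(-86 + 1/(79 + b(-8)))² = (-86 + 1/(79 + 0))² = (-86 + 1/79)² = (-6793/79)² = 46144849/6241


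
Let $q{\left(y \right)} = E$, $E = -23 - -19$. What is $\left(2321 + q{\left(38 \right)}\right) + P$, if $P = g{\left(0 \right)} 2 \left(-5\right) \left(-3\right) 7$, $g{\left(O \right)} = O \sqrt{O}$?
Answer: $2317$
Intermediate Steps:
$g{\left(O \right)} = O^{\frac{3}{2}}$
$E = -4$ ($E = -23 + 19 = -4$)
$q{\left(y \right)} = -4$
$P = 0$ ($P = 0^{\frac{3}{2}} \cdot 2 \left(-5\right) \left(-3\right) 7 = 0 \cdot 2 \left(-5\right) \left(-3\right) 7 = 0 \left(-5\right) \left(-3\right) 7 = 0 \left(-3\right) 7 = 0 \cdot 7 = 0$)
$\left(2321 + q{\left(38 \right)}\right) + P = \left(2321 - 4\right) + 0 = 2317 + 0 = 2317$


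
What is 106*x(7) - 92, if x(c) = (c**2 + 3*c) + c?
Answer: 8070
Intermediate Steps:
x(c) = c**2 + 4*c
106*x(7) - 92 = 106*(7*(4 + 7)) - 92 = 106*(7*11) - 92 = 106*77 - 92 = 8162 - 92 = 8070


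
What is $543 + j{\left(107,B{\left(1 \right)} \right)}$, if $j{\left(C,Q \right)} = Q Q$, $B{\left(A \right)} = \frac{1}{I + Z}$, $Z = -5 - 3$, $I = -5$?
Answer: $\frac{91768}{169} \approx 543.01$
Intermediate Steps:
$Z = -8$
$B{\left(A \right)} = - \frac{1}{13}$ ($B{\left(A \right)} = \frac{1}{-5 - 8} = \frac{1}{-13} = - \frac{1}{13}$)
$j{\left(C,Q \right)} = Q^{2}$
$543 + j{\left(107,B{\left(1 \right)} \right)} = 543 + \left(- \frac{1}{13}\right)^{2} = 543 + \frac{1}{169} = \frac{91768}{169}$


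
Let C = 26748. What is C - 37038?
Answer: -10290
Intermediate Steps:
C - 37038 = 26748 - 37038 = -10290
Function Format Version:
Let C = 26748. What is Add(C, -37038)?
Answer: -10290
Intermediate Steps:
Add(C, -37038) = Add(26748, -37038) = -10290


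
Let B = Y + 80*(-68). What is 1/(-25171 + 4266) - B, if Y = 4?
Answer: 113639579/20905 ≈ 5436.0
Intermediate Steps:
B = -5436 (B = 4 + 80*(-68) = 4 - 5440 = -5436)
1/(-25171 + 4266) - B = 1/(-25171 + 4266) - 1*(-5436) = 1/(-20905) + 5436 = -1/20905 + 5436 = 113639579/20905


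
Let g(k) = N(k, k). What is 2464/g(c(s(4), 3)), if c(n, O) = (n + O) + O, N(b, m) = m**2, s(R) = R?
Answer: 616/25 ≈ 24.640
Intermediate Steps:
c(n, O) = n + 2*O (c(n, O) = (O + n) + O = n + 2*O)
g(k) = k**2
2464/g(c(s(4), 3)) = 2464/((4 + 2*3)**2) = 2464/((4 + 6)**2) = 2464/(10**2) = 2464/100 = 2464*(1/100) = 616/25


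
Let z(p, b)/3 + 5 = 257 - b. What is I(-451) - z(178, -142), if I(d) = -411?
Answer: -1593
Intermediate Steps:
z(p, b) = 756 - 3*b (z(p, b) = -15 + 3*(257 - b) = -15 + (771 - 3*b) = 756 - 3*b)
I(-451) - z(178, -142) = -411 - (756 - 3*(-142)) = -411 - (756 + 426) = -411 - 1*1182 = -411 - 1182 = -1593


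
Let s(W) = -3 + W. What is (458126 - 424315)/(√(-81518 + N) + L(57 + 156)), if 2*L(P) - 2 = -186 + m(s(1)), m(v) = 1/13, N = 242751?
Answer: 2101894626/103276627 + 22856236*√161233/103276627 ≈ 109.22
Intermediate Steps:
m(v) = 1/13
L(P) = -2391/26 (L(P) = 1 + (-186 + 1/13)/2 = 1 + (½)*(-2417/13) = 1 - 2417/26 = -2391/26)
(458126 - 424315)/(√(-81518 + N) + L(57 + 156)) = (458126 - 424315)/(√(-81518 + 242751) - 2391/26) = 33811/(√161233 - 2391/26) = 33811/(-2391/26 + √161233)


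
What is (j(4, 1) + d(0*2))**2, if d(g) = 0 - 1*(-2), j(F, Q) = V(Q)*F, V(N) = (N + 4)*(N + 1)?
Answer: 1764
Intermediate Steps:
V(N) = (1 + N)*(4 + N) (V(N) = (4 + N)*(1 + N) = (1 + N)*(4 + N))
j(F, Q) = F*(4 + Q**2 + 5*Q) (j(F, Q) = (4 + Q**2 + 5*Q)*F = F*(4 + Q**2 + 5*Q))
d(g) = 2 (d(g) = 0 + 2 = 2)
(j(4, 1) + d(0*2))**2 = (4*(4 + 1**2 + 5*1) + 2)**2 = (4*(4 + 1 + 5) + 2)**2 = (4*10 + 2)**2 = (40 + 2)**2 = 42**2 = 1764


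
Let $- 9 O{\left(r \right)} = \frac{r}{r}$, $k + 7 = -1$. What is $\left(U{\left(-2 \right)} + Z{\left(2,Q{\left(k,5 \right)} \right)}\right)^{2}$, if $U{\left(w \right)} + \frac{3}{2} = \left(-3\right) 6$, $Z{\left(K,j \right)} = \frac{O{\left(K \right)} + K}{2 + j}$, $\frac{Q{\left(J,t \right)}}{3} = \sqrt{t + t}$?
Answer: $\frac{228852139}{599076} - \frac{257159 \sqrt{10}}{99846} \approx 373.86$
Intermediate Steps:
$k = -8$ ($k = -7 - 1 = -8$)
$Q{\left(J,t \right)} = 3 \sqrt{2} \sqrt{t}$ ($Q{\left(J,t \right)} = 3 \sqrt{t + t} = 3 \sqrt{2 t} = 3 \sqrt{2} \sqrt{t}$)
$O{\left(r \right)} = - \frac{1}{9}$ ($O{\left(r \right)} = - \frac{r \frac{1}{r}}{9} = \left(- \frac{1}{9}\right) 1 = - \frac{1}{9}$)
$Z{\left(K,j \right)} = \frac{- \frac{1}{9} + K}{2 + j}$
$U{\left(w \right)} = - \frac{39}{2}$ ($U{\left(w \right)} = - \frac{3}{2} - 18 = - \frac{39}{2}$)
$\left(U{\left(-2 \right)} + Z{\left(2,Q{\left(k,5 \right)} \right)}\right)^{2} = \left(- \frac{39}{2} + \frac{- \frac{1}{9} + 2}{2 + 3 \sqrt{2} \sqrt{5}}\right)^{2} = \left(- \frac{39}{2} + \frac{1}{2 + 3 \sqrt{10}} \cdot \frac{17}{9}\right)^{2} = \left(- \frac{39}{2} + \frac{17}{9 \left(2 + 3 \sqrt{10}\right)}\right)^{2}$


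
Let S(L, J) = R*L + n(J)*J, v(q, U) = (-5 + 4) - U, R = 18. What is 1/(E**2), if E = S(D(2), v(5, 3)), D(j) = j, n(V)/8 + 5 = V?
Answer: 1/104976 ≈ 9.5260e-6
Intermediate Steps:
n(V) = -40 + 8*V
v(q, U) = -1 - U
S(L, J) = 18*L + J*(-40 + 8*J) (S(L, J) = 18*L + (-40 + 8*J)*J = 18*L + J*(-40 + 8*J))
E = 324 (E = 18*2 + 8*(-1 - 1*3)*(-5 + (-1 - 1*3)) = 36 + 8*(-1 - 3)*(-5 + (-1 - 3)) = 36 + 8*(-4)*(-5 - 4) = 36 + 8*(-4)*(-9) = 36 + 288 = 324)
1/(E**2) = 1/(324**2) = 1/104976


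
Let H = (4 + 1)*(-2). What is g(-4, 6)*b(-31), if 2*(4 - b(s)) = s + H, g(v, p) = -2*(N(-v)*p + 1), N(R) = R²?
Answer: -4753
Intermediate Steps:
H = -10 (H = 5*(-2) = -10)
g(v, p) = -2 - 2*p*v² (g(v, p) = -2*((-v)²*p + 1) = -2*(v²*p + 1) = -2*(p*v² + 1) = -2*(1 + p*v²) = -2 - 2*p*v²)
b(s) = 9 - s/2 (b(s) = 4 - (s - 10)/2 = 4 - (-10 + s)/2 = 4 + (5 - s/2) = 9 - s/2)
g(-4, 6)*b(-31) = (-2 - 2*6*(-4)²)*(9 - ½*(-31)) = (-2 - 2*6*16)*(9 + 31/2) = (-2 - 192)*(49/2) = -194*49/2 = -4753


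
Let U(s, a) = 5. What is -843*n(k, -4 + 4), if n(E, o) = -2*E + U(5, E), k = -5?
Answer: -12645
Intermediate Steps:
n(E, o) = 5 - 2*E (n(E, o) = -2*E + 5 = 5 - 2*E)
-843*n(k, -4 + 4) = -843*(5 - 2*(-5)) = -843*(5 + 10) = -843*15 = -12645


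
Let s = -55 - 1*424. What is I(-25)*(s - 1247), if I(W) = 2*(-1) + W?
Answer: 46602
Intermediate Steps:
s = -479 (s = -55 - 424 = -479)
I(W) = -2 + W
I(-25)*(s - 1247) = (-2 - 25)*(-479 - 1247) = -27*(-1726) = 46602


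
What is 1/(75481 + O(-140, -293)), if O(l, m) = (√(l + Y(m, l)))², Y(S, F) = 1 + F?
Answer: 1/75202 ≈ 1.3298e-5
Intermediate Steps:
O(l, m) = 1 + 2*l (O(l, m) = (√(l + (1 + l)))² = (√(1 + 2*l))² = 1 + 2*l)
1/(75481 + O(-140, -293)) = 1/(75481 + (1 + 2*(-140))) = 1/(75481 + (1 - 280)) = 1/(75481 - 279) = 1/75202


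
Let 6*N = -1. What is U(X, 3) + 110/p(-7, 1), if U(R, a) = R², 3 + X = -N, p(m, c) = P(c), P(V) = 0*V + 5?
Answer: 1081/36 ≈ 30.028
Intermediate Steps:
P(V) = 5 (P(V) = 0 + 5 = 5)
N = -⅙ (N = (⅙)*(-1) = -⅙ ≈ -0.16667)
p(m, c) = 5
X = -17/6 (X = -3 - 1*(-⅙) = -3 + ⅙ = -17/6 ≈ -2.8333)
U(X, 3) + 110/p(-7, 1) = (-17/6)² + 110/5 = 289/36 + (⅕)*110 = 289/36 + 22 = 1081/36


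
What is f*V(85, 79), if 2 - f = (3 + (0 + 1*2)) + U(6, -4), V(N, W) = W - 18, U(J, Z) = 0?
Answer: -183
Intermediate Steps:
V(N, W) = -18 + W
f = -3 (f = 2 - ((3 + (0 + 1*2)) + 0) = 2 - ((3 + (0 + 2)) + 0) = 2 - ((3 + 2) + 0) = 2 - (5 + 0) = 2 - 1*5 = 2 - 5 = -3)
f*V(85, 79) = -3*(-18 + 79) = -3*61 = -183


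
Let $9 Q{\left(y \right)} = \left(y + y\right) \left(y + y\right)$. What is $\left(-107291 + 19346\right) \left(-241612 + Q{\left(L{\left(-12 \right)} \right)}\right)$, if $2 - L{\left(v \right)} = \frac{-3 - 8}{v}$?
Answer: $\frac{2294840318485}{108} \approx 2.1249 \cdot 10^{10}$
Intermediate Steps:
$L{\left(v \right)} = 2 + \frac{11}{v}$ ($L{\left(v \right)} = 2 - \frac{-3 - 8}{v} = 2 - - \frac{11}{v} = 2 + \frac{11}{v}$)
$Q{\left(y \right)} = \frac{4 y^{2}}{9}$ ($Q{\left(y \right)} = \frac{\left(y + y\right) \left(y + y\right)}{9} = \frac{2 y 2 y}{9} = \frac{4 y^{2}}{9}$)
$\left(-107291 + 19346\right) \left(-241612 + Q{\left(L{\left(-12 \right)} \right)}\right) = \left(-107291 + 19346\right) \left(-241612 + \frac{4 \left(2 + \frac{11}{-12}\right)^{2}}{9}\right) = - 87945 \left(-241612 + \frac{4 \left(2 + 11 \left(- \frac{1}{12}\right)\right)^{2}}{9}\right) = - 87945 \left(-241612 + \frac{4 \left(2 - \frac{11}{12}\right)^{2}}{9}\right) = - 87945 \left(-241612 + \frac{4 \left(\frac{13}{12}\right)^{2}}{9}\right) = - 87945 \left(-241612 + \frac{4}{9} \cdot \frac{169}{144}\right) = - 87945 \left(-241612 + \frac{169}{324}\right) = \left(-87945\right) \left(- \frac{78282119}{324}\right) = \frac{2294840318485}{108}$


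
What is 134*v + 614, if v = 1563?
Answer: 210056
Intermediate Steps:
134*v + 614 = 134*1563 + 614 = 209442 + 614 = 210056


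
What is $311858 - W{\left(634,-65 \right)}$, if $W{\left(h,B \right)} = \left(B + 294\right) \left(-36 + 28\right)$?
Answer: $313690$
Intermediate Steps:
$W{\left(h,B \right)} = -2352 - 8 B$ ($W{\left(h,B \right)} = \left(294 + B\right) \left(-8\right) = -2352 - 8 B$)
$311858 - W{\left(634,-65 \right)} = 311858 - \left(-2352 - -520\right) = 311858 - \left(-2352 + 520\right) = 311858 - -1832 = 311858 + 1832 = 313690$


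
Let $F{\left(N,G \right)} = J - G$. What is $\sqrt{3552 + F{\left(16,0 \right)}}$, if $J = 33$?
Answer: $\sqrt{3585} \approx 59.875$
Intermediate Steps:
$F{\left(N,G \right)} = 33 - G$
$\sqrt{3552 + F{\left(16,0 \right)}} = \sqrt{3552 + \left(33 - 0\right)} = \sqrt{3552 + \left(33 + 0\right)} = \sqrt{3552 + 33} = \sqrt{3585}$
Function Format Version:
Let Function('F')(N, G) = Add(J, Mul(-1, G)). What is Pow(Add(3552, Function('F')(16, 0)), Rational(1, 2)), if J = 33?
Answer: Pow(3585, Rational(1, 2)) ≈ 59.875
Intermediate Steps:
Function('F')(N, G) = Add(33, Mul(-1, G))
Pow(Add(3552, Function('F')(16, 0)), Rational(1, 2)) = Pow(Add(3552, Add(33, Mul(-1, 0))), Rational(1, 2)) = Pow(Add(3552, Add(33, 0)), Rational(1, 2)) = Pow(Add(3552, 33), Rational(1, 2)) = Pow(3585, Rational(1, 2))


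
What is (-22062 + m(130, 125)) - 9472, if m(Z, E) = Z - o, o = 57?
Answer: -31461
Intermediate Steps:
m(Z, E) = -57 + Z (m(Z, E) = Z - 1*57 = Z - 57 = -57 + Z)
(-22062 + m(130, 125)) - 9472 = (-22062 + (-57 + 130)) - 9472 = (-22062 + 73) - 9472 = -21989 - 9472 = -31461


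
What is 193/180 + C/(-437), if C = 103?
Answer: 65801/78660 ≈ 0.83652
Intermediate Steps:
193/180 + C/(-437) = 193/180 + 103/(-437) = 193*(1/180) + 103*(-1/437) = 193/180 - 103/437 = 65801/78660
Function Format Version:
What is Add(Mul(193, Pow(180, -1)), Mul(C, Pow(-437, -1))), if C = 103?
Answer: Rational(65801, 78660) ≈ 0.83652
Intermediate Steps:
Add(Mul(193, Pow(180, -1)), Mul(C, Pow(-437, -1))) = Add(Mul(193, Pow(180, -1)), Mul(103, Pow(-437, -1))) = Add(Mul(193, Rational(1, 180)), Mul(103, Rational(-1, 437))) = Add(Rational(193, 180), Rational(-103, 437)) = Rational(65801, 78660)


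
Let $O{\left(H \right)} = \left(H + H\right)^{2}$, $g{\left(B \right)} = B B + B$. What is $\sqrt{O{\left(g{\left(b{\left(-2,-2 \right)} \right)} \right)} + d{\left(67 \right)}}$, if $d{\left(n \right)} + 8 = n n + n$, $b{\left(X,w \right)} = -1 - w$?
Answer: $2 \sqrt{1141} \approx 67.557$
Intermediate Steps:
$g{\left(B \right)} = B + B^{2}$ ($g{\left(B \right)} = B^{2} + B = B + B^{2}$)
$d{\left(n \right)} = -8 + n + n^{2}$ ($d{\left(n \right)} = -8 + \left(n n + n\right) = -8 + \left(n^{2} + n\right) = -8 + \left(n + n^{2}\right) = -8 + n + n^{2}$)
$O{\left(H \right)} = 4 H^{2}$ ($O{\left(H \right)} = \left(2 H\right)^{2} = 4 H^{2}$)
$\sqrt{O{\left(g{\left(b{\left(-2,-2 \right)} \right)} \right)} + d{\left(67 \right)}} = \sqrt{4 \left(\left(-1 - -2\right) \left(1 - -1\right)\right)^{2} + \left(-8 + 67 + 67^{2}\right)} = \sqrt{4 \left(\left(-1 + 2\right) \left(1 + \left(-1 + 2\right)\right)\right)^{2} + \left(-8 + 67 + 4489\right)} = \sqrt{4 \left(1 \left(1 + 1\right)\right)^{2} + 4548} = \sqrt{4 \left(1 \cdot 2\right)^{2} + 4548} = \sqrt{4 \cdot 2^{2} + 4548} = \sqrt{4 \cdot 4 + 4548} = \sqrt{16 + 4548} = \sqrt{4564} = 2 \sqrt{1141}$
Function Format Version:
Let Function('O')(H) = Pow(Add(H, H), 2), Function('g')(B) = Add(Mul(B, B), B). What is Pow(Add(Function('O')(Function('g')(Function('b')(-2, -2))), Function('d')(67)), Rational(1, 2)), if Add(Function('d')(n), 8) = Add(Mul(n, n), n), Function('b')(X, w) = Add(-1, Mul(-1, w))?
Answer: Mul(2, Pow(1141, Rational(1, 2))) ≈ 67.557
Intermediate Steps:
Function('g')(B) = Add(B, Pow(B, 2)) (Function('g')(B) = Add(Pow(B, 2), B) = Add(B, Pow(B, 2)))
Function('d')(n) = Add(-8, n, Pow(n, 2)) (Function('d')(n) = Add(-8, Add(Mul(n, n), n)) = Add(-8, Add(Pow(n, 2), n)) = Add(-8, Add(n, Pow(n, 2))) = Add(-8, n, Pow(n, 2)))
Function('O')(H) = Mul(4, Pow(H, 2)) (Function('O')(H) = Pow(Mul(2, H), 2) = Mul(4, Pow(H, 2)))
Pow(Add(Function('O')(Function('g')(Function('b')(-2, -2))), Function('d')(67)), Rational(1, 2)) = Pow(Add(Mul(4, Pow(Mul(Add(-1, Mul(-1, -2)), Add(1, Add(-1, Mul(-1, -2)))), 2)), Add(-8, 67, Pow(67, 2))), Rational(1, 2)) = Pow(Add(Mul(4, Pow(Mul(Add(-1, 2), Add(1, Add(-1, 2))), 2)), Add(-8, 67, 4489)), Rational(1, 2)) = Pow(Add(Mul(4, Pow(Mul(1, Add(1, 1)), 2)), 4548), Rational(1, 2)) = Pow(Add(Mul(4, Pow(Mul(1, 2), 2)), 4548), Rational(1, 2)) = Pow(Add(Mul(4, Pow(2, 2)), 4548), Rational(1, 2)) = Pow(Add(Mul(4, 4), 4548), Rational(1, 2)) = Pow(Add(16, 4548), Rational(1, 2)) = Pow(4564, Rational(1, 2)) = Mul(2, Pow(1141, Rational(1, 2)))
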